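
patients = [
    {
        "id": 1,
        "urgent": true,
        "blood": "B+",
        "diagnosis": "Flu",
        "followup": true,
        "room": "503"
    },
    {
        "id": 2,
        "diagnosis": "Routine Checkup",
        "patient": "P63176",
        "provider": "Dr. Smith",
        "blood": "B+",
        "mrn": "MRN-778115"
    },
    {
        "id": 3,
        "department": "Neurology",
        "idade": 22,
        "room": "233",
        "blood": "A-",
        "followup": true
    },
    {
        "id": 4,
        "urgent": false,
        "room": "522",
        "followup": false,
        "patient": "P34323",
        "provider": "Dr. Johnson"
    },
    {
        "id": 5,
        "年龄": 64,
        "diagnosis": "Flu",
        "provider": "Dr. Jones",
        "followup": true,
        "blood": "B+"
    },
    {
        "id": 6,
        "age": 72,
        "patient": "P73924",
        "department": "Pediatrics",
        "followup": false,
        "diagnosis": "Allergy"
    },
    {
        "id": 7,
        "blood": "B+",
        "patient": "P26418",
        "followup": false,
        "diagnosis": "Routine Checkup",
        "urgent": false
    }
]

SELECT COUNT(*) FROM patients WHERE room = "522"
1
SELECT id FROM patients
[1, 2, 3, 4, 5, 6, 7]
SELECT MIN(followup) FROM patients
False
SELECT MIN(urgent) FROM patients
False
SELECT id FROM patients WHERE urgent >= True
[1]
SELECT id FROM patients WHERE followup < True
[4, 6, 7]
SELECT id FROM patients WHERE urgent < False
[]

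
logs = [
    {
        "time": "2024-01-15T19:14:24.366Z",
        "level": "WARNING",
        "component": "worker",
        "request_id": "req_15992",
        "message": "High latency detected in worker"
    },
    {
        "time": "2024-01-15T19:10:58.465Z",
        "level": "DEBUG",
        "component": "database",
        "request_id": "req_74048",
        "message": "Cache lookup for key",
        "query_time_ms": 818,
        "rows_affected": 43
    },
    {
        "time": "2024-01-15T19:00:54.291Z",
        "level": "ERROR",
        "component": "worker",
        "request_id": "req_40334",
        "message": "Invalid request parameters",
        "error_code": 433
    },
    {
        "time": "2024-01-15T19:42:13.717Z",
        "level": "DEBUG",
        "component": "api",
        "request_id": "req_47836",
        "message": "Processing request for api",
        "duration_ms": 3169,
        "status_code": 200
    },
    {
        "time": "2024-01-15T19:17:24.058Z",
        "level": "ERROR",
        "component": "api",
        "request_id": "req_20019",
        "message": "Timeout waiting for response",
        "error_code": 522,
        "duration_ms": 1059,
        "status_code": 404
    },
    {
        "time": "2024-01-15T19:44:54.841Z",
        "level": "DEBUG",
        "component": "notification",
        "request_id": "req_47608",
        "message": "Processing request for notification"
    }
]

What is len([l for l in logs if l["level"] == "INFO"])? 0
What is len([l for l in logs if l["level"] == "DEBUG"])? 3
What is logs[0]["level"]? "WARNING"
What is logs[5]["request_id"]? "req_47608"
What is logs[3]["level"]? "DEBUG"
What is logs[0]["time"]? "2024-01-15T19:14:24.366Z"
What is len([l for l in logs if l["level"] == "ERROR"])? 2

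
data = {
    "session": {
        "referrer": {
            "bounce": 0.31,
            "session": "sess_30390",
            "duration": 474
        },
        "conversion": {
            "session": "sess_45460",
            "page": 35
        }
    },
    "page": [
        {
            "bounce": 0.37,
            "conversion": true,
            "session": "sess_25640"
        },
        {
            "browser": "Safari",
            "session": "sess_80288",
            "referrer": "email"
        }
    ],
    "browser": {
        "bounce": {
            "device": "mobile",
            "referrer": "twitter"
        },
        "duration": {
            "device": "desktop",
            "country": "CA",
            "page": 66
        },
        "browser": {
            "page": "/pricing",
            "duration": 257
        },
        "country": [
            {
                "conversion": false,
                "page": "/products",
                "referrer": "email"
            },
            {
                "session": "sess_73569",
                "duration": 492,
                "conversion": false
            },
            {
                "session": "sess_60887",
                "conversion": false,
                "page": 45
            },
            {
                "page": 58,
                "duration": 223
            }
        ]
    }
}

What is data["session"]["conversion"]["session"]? "sess_45460"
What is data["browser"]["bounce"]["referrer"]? "twitter"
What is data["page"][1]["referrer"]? "email"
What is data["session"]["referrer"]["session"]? "sess_30390"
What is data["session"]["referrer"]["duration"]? 474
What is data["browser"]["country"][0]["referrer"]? "email"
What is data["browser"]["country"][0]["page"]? "/products"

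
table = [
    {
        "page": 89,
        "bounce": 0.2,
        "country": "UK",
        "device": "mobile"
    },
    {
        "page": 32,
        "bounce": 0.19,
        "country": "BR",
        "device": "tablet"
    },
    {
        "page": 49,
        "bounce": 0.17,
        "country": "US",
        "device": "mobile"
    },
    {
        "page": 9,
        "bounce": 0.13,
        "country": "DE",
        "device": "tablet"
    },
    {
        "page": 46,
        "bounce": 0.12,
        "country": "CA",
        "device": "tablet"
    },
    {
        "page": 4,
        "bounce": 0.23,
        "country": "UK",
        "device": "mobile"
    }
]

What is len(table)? 6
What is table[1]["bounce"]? 0.19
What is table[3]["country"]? "DE"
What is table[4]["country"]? "CA"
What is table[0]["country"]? "UK"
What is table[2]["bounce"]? 0.17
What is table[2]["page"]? 49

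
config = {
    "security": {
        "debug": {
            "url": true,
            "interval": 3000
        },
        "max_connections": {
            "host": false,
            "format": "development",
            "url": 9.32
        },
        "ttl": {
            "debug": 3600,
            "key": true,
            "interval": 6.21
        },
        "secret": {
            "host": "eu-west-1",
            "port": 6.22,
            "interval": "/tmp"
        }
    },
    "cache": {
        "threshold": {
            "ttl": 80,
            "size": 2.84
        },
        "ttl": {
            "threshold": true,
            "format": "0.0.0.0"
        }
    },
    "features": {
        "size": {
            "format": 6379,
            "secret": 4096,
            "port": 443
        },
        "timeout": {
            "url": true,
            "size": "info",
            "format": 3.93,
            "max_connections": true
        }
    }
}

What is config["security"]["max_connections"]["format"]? "development"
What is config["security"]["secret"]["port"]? 6.22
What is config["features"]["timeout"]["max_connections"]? True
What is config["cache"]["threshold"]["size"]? 2.84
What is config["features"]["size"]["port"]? 443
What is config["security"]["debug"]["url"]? True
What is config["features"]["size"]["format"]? 6379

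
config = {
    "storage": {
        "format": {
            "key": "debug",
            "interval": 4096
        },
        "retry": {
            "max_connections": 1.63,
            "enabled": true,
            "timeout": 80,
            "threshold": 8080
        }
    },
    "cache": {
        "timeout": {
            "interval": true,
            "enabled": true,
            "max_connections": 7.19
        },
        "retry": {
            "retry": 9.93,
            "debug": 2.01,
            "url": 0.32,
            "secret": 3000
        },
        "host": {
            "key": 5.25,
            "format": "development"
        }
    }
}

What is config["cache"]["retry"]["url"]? 0.32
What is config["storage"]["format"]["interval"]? 4096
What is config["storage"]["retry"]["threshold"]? 8080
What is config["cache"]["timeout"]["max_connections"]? 7.19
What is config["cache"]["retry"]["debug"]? 2.01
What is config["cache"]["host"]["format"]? "development"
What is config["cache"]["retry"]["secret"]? 3000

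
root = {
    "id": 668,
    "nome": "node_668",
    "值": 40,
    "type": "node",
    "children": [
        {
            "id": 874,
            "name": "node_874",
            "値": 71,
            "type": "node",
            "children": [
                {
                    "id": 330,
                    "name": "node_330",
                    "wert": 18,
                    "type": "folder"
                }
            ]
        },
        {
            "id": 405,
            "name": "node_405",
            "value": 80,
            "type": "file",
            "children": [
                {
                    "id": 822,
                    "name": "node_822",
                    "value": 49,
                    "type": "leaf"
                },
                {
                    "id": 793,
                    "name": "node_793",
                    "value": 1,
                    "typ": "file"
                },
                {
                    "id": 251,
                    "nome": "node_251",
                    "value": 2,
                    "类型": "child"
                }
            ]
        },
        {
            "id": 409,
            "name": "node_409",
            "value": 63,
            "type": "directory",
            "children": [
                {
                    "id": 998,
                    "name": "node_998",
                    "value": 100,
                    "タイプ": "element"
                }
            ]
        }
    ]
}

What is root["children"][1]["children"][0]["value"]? 49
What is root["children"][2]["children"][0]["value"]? 100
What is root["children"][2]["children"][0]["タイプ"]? "element"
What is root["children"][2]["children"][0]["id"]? 998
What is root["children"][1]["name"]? "node_405"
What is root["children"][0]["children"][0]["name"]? "node_330"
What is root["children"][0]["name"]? "node_874"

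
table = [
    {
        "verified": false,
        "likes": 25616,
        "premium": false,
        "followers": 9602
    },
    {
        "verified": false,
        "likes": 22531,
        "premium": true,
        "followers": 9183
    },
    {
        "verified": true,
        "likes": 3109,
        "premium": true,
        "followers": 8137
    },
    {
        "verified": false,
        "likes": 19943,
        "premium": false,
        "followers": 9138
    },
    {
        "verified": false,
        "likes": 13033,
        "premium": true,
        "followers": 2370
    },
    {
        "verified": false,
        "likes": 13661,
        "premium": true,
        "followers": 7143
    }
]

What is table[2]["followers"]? 8137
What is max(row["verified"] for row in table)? True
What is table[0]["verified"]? False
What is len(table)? 6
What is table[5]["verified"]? False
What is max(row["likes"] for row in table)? 25616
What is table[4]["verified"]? False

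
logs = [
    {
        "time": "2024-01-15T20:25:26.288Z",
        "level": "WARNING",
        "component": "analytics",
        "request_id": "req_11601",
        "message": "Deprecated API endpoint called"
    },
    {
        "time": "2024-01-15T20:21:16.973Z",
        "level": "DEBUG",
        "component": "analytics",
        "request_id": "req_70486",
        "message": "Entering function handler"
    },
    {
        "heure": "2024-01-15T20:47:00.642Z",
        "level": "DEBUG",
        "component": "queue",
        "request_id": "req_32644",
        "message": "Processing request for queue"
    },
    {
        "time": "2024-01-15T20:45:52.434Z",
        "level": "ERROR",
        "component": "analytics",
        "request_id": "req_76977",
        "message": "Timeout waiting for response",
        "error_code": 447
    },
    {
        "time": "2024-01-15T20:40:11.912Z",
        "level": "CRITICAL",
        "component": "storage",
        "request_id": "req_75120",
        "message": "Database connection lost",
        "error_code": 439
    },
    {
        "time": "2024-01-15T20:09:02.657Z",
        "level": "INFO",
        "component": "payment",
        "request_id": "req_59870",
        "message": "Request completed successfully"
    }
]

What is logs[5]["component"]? "payment"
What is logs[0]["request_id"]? "req_11601"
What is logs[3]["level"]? "ERROR"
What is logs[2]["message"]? "Processing request for queue"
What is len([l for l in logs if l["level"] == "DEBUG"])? 2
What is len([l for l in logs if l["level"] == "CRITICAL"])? 1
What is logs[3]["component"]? "analytics"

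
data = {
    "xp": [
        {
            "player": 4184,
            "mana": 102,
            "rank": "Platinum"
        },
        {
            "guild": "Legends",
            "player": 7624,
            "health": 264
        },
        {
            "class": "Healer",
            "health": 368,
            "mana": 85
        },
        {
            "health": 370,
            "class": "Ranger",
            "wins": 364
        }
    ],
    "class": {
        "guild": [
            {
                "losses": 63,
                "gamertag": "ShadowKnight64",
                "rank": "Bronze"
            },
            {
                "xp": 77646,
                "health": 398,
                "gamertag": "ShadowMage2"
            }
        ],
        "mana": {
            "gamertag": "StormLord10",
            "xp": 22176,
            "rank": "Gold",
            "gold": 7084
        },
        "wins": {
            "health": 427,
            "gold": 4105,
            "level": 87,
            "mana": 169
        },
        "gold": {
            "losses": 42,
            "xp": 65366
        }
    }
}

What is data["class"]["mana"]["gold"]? 7084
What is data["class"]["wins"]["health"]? 427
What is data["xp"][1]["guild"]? "Legends"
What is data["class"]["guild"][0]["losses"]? 63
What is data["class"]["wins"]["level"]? 87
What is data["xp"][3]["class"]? "Ranger"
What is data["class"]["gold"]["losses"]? 42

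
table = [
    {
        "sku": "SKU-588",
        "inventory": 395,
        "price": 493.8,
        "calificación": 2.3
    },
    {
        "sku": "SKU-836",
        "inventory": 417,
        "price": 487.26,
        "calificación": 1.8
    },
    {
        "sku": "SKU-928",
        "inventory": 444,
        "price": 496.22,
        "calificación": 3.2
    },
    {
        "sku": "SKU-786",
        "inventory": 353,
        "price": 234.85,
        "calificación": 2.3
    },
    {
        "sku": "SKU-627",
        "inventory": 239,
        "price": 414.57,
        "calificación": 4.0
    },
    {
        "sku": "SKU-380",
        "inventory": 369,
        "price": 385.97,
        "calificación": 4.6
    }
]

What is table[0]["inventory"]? 395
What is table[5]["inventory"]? 369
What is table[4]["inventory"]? 239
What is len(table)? 6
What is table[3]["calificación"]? 2.3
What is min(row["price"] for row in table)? 234.85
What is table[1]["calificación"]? 1.8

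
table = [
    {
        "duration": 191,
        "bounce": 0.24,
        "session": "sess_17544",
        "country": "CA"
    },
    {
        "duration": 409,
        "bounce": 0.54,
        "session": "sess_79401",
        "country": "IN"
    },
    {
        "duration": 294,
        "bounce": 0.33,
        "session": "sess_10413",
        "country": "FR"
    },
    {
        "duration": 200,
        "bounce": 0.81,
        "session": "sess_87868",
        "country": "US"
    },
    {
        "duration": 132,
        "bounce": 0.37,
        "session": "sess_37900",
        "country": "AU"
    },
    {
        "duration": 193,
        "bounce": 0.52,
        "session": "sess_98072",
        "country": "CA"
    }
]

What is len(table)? 6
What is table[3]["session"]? "sess_87868"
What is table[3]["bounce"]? 0.81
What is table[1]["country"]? "IN"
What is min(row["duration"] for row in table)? 132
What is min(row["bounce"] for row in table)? 0.24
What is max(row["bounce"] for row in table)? 0.81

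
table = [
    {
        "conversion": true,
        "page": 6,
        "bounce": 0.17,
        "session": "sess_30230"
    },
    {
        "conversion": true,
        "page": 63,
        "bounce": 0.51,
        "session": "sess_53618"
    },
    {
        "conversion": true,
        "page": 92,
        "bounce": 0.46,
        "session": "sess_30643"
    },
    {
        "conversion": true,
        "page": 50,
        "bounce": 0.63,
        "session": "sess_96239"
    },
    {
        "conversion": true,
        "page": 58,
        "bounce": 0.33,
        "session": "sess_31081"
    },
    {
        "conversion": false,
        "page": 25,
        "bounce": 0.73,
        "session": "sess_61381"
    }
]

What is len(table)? 6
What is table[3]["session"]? "sess_96239"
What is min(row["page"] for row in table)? 6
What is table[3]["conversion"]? True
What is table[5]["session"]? "sess_61381"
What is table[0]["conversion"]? True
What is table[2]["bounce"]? 0.46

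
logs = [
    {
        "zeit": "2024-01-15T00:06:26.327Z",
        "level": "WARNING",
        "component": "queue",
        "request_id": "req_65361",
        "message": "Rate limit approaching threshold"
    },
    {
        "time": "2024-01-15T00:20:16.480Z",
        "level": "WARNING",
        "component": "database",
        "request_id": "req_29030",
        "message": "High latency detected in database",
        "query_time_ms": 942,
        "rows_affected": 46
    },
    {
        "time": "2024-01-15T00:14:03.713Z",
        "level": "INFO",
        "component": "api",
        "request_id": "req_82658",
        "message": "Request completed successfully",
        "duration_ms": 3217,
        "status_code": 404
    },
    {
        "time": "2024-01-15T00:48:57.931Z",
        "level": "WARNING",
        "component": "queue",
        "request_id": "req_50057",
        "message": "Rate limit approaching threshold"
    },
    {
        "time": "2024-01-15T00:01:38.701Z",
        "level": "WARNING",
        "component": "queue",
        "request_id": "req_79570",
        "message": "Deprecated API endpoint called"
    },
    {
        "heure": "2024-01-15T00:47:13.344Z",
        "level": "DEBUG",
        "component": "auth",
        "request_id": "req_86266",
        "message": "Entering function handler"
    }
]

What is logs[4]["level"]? "WARNING"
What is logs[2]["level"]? "INFO"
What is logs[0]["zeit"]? "2024-01-15T00:06:26.327Z"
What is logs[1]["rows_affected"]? 46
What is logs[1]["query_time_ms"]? 942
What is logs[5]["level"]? "DEBUG"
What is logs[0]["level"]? "WARNING"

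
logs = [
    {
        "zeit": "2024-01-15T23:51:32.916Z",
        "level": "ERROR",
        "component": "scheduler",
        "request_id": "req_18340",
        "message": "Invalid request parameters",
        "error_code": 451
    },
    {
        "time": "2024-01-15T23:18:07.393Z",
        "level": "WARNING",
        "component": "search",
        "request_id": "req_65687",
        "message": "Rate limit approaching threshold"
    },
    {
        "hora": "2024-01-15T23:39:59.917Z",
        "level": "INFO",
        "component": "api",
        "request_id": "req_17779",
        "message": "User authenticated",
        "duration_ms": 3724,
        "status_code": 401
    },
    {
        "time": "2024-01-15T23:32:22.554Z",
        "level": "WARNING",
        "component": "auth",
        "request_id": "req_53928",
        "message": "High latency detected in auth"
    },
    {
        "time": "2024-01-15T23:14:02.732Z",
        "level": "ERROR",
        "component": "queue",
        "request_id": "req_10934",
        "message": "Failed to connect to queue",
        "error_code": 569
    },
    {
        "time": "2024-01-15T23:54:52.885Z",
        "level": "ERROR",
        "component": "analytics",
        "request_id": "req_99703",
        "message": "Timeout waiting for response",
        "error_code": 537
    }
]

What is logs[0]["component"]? "scheduler"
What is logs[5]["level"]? "ERROR"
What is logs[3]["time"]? "2024-01-15T23:32:22.554Z"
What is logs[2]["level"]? "INFO"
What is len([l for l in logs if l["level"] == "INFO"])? 1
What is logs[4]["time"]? "2024-01-15T23:14:02.732Z"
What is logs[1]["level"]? "WARNING"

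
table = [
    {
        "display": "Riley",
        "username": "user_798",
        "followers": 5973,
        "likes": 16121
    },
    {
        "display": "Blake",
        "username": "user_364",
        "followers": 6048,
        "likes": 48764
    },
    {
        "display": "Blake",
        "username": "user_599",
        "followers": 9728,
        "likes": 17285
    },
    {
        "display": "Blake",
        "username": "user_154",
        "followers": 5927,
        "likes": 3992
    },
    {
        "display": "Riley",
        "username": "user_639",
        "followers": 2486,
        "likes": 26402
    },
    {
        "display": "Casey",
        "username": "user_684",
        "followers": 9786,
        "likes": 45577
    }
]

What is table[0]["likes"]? 16121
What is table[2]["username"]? "user_599"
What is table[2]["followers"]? 9728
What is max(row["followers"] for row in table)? 9786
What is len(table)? 6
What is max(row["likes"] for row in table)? 48764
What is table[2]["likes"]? 17285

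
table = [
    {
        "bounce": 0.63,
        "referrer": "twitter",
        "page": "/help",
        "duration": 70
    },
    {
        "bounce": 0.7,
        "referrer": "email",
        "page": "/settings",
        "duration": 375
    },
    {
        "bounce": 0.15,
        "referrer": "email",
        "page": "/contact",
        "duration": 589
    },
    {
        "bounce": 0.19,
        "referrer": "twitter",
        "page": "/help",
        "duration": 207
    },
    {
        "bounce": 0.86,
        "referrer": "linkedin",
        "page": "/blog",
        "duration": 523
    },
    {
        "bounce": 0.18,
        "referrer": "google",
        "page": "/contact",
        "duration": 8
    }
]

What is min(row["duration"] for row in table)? 8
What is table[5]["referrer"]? "google"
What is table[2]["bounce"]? 0.15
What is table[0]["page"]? "/help"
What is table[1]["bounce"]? 0.7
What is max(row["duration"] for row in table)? 589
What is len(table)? 6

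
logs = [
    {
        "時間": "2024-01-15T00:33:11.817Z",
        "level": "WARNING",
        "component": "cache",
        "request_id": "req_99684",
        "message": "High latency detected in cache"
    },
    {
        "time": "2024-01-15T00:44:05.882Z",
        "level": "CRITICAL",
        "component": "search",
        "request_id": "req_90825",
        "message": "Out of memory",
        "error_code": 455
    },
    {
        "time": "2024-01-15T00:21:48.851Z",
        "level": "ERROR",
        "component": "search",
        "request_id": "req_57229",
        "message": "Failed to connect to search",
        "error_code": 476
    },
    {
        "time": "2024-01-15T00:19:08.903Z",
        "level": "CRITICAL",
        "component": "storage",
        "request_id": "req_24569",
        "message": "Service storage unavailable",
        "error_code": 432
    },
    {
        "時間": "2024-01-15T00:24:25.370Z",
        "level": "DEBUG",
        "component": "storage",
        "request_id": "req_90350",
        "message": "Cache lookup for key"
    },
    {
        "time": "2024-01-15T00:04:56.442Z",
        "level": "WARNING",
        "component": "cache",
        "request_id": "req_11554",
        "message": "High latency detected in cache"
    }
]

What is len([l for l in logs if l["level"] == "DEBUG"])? 1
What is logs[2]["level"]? "ERROR"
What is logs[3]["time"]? "2024-01-15T00:19:08.903Z"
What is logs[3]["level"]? "CRITICAL"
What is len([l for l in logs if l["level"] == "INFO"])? 0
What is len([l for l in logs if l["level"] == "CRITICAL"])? 2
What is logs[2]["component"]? "search"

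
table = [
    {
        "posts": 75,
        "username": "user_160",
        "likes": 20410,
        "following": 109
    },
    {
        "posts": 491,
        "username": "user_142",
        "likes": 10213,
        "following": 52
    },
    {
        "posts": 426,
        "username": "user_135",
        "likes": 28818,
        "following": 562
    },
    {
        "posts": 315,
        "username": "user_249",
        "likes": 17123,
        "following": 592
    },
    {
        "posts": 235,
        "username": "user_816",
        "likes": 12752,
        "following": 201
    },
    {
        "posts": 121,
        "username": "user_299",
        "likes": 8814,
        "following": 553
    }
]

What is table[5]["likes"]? 8814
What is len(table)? 6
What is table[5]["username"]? "user_299"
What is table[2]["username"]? "user_135"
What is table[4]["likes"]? 12752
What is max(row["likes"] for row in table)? 28818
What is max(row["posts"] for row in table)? 491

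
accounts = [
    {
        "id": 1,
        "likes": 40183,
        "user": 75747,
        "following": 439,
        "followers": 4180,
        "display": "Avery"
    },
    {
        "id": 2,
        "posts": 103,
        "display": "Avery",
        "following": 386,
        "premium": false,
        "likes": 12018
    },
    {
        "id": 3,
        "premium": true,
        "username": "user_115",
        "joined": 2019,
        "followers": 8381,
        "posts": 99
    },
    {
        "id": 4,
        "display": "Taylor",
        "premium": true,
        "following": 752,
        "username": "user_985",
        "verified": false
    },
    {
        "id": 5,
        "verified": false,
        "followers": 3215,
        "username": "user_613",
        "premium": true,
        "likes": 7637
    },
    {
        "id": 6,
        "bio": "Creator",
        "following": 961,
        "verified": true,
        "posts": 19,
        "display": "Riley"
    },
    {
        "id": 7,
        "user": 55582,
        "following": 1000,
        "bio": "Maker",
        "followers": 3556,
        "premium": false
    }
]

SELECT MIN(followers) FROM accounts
3215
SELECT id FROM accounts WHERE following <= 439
[1, 2]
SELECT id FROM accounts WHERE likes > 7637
[1, 2]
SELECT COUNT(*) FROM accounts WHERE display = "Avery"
2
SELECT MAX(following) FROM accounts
1000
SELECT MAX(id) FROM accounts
7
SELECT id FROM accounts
[1, 2, 3, 4, 5, 6, 7]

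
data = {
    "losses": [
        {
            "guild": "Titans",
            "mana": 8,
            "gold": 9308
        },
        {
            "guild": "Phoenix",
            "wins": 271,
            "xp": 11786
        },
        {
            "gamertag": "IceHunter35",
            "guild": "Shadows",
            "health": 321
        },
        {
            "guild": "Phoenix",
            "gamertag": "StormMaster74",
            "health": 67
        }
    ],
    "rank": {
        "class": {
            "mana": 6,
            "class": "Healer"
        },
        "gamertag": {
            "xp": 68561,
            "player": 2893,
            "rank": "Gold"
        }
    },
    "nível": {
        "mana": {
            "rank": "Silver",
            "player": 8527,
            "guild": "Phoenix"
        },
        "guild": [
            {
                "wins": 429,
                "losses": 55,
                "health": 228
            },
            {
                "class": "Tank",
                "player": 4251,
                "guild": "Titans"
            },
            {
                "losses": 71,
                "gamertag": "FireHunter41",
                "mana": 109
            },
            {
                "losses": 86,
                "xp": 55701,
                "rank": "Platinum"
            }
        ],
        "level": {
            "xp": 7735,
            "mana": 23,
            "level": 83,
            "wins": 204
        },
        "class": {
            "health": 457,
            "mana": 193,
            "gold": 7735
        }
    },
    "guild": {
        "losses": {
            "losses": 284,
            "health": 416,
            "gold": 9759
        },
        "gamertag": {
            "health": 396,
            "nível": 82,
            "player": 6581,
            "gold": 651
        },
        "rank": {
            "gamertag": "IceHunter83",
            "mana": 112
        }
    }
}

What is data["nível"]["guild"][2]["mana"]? 109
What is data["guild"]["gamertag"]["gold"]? 651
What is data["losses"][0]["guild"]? "Titans"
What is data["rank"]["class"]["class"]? "Healer"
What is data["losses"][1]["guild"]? "Phoenix"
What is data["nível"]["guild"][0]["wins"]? 429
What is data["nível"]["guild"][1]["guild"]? "Titans"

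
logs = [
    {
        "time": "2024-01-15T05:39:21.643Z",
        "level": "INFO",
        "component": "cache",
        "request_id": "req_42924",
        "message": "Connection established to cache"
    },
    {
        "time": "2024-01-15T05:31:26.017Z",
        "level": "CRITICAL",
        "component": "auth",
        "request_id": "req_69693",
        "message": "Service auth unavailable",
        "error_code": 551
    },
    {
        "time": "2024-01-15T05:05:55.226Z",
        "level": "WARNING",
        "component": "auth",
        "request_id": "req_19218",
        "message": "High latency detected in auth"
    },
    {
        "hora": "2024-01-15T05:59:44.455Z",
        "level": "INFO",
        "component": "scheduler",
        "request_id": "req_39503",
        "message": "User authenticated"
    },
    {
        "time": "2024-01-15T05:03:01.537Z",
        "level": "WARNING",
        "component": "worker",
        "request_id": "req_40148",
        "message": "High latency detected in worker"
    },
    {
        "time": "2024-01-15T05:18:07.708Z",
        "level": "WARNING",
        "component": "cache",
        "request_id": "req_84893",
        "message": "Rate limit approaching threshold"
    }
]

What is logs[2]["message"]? "High latency detected in auth"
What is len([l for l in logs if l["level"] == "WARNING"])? 3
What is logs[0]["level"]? "INFO"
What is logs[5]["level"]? "WARNING"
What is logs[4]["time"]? "2024-01-15T05:03:01.537Z"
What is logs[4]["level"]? "WARNING"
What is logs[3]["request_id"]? "req_39503"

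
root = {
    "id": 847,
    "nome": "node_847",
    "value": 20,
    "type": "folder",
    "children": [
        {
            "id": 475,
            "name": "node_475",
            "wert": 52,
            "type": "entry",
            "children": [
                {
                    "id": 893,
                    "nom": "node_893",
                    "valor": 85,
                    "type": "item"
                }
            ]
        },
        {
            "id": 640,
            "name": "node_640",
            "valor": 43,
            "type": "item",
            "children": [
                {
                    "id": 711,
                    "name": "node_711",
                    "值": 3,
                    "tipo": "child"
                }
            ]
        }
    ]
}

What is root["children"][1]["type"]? "item"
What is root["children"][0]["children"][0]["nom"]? "node_893"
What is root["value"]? 20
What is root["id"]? 847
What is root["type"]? "folder"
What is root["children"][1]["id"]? 640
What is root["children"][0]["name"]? "node_475"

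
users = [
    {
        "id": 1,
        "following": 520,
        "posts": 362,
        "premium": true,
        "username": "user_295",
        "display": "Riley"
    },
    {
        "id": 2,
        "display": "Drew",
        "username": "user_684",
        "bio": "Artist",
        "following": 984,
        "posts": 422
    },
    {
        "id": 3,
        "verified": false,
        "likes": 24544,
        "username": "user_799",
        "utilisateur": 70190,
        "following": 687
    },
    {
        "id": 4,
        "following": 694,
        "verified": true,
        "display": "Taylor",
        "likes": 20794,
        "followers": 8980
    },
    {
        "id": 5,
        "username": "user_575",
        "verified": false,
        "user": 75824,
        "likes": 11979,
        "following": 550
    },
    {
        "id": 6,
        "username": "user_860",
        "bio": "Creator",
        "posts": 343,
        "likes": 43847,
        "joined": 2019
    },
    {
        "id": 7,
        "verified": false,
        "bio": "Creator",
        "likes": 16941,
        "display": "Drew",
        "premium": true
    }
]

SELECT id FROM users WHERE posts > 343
[1, 2]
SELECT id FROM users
[1, 2, 3, 4, 5, 6, 7]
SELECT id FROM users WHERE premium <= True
[1, 7]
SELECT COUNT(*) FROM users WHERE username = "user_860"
1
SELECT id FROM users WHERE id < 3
[1, 2]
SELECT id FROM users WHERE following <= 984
[1, 2, 3, 4, 5]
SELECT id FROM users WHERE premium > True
[]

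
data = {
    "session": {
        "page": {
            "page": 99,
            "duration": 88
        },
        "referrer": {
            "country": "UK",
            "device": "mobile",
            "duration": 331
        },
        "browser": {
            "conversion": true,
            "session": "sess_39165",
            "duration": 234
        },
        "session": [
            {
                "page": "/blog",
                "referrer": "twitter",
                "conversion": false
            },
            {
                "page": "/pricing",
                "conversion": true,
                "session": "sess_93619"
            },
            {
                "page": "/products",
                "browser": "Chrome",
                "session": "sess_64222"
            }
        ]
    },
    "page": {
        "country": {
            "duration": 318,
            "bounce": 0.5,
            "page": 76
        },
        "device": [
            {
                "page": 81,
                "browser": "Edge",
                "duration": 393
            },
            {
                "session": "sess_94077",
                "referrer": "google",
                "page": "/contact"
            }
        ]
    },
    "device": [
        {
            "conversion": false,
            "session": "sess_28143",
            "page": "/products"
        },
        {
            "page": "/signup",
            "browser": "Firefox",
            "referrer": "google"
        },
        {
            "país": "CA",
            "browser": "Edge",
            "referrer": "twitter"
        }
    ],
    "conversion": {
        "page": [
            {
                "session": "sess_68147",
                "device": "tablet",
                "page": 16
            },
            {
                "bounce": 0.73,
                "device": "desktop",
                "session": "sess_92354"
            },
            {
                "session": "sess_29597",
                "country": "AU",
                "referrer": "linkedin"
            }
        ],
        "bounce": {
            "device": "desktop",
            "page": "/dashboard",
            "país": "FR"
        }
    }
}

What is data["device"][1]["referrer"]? "google"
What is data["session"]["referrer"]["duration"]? 331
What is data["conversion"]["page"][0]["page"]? 16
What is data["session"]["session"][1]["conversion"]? True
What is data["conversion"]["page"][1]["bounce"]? 0.73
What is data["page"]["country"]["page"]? 76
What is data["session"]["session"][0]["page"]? "/blog"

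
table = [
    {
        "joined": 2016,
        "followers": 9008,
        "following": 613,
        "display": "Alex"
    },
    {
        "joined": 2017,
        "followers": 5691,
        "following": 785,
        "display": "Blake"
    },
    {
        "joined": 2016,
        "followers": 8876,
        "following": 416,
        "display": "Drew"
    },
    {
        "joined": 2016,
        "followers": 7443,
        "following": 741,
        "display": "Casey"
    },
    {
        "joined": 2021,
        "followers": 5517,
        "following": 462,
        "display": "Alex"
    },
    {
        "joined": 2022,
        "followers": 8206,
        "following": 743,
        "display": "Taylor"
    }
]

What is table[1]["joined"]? 2017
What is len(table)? 6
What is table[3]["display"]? "Casey"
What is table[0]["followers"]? 9008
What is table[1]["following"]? 785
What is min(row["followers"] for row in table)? 5517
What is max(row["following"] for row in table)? 785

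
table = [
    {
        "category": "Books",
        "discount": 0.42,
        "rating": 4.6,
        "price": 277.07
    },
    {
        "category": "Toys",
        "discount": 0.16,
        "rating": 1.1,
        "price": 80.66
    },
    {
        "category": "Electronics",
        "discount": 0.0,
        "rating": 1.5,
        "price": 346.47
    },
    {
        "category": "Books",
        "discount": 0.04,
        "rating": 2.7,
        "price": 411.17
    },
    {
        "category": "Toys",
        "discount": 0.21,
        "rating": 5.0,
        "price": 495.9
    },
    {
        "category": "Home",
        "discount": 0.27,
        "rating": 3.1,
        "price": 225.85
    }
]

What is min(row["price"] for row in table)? 80.66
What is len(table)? 6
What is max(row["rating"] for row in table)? 5.0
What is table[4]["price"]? 495.9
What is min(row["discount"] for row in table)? 0.0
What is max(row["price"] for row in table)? 495.9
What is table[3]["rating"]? 2.7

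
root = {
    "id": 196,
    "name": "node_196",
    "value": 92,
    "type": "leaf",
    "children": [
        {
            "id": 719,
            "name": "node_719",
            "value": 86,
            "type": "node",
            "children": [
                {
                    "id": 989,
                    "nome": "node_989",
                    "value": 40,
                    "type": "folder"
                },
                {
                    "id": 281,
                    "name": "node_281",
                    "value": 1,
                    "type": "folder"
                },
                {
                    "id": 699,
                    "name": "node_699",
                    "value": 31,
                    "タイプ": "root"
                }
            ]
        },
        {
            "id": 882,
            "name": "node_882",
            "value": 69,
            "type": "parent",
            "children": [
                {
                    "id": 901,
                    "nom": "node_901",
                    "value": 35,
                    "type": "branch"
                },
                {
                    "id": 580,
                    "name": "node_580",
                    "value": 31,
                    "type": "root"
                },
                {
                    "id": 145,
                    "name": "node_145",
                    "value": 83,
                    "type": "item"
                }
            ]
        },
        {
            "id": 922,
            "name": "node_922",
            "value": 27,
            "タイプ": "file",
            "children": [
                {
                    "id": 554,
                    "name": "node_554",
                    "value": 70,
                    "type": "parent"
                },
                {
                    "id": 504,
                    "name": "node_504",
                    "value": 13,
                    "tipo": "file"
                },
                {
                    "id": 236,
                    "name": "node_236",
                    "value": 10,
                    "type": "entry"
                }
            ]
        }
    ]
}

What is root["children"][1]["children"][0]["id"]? 901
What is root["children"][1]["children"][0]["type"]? "branch"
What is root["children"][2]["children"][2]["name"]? "node_236"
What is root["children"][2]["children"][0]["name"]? "node_554"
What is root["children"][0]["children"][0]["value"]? 40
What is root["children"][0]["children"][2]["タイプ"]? "root"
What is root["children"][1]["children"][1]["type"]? "root"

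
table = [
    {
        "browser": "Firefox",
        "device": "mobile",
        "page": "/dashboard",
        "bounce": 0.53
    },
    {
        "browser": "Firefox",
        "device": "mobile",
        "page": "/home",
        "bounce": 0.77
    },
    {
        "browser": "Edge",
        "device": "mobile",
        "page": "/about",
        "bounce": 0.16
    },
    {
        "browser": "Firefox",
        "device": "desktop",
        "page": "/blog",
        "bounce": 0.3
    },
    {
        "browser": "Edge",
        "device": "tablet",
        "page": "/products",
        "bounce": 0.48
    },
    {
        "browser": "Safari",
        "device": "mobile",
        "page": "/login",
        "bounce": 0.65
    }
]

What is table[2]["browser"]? "Edge"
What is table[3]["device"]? "desktop"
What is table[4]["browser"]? "Edge"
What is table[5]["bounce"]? 0.65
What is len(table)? 6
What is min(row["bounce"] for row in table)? 0.16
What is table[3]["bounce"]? 0.3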